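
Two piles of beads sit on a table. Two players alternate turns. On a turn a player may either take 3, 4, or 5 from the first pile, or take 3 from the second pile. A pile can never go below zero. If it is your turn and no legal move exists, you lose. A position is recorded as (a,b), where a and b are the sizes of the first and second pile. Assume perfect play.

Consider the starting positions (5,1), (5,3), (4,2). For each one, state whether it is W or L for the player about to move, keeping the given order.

Compute win/loss labels from the base case upward. A position with no move is L. Any other position is W if it can reach an L in one move, else L.
No move ever increases a pile, so every position that can arise here has a ≤ 5 and b ≤ 3; it is enough to label the cells with 0 ≤ a ≤ 5 and 0 ≤ b ≤ 3.
Every move lowers a or b (never raises either), so fill the grid row by row in increasing a, and left to right within a row: each cell's successors are then already labelled.
      b=0  b=1  b=2  b=3
a=0:    L    L    L    W
a=1:    L    L    L    W
a=2:    L    L    L    W
a=3:    W    W    W    L
a=4:    W    W    W    L
a=5:    W    W    W    L
Cells with no legal move (terminal, hence L): (0,0), (0,1), (0,2), (1,0), (1,1), (1,2), (2,0), (2,1), (2,2).
The remaining L cells, each justified by listing all of its moves:
(3,3): →(0,3)(W), (3,0)(W) — all W, so L
(4,3): →(1,3)(W), (0,3)(W), (4,0)(W) — all W, so L
(5,3): →(2,3)(W), (1,3)(W), (0,3)(W), (5,0)(W) — all W, so L
Every other cell has at least one move into one of the L cells above, so it is W.
(5,1): the move to (2,1) reaches an L cell, so W
(5,3): one of the L cells justified above, so L
(4,2): the move to (1,2) reaches an L cell, so W

(5,1): W, (5,3): L, (4,2): W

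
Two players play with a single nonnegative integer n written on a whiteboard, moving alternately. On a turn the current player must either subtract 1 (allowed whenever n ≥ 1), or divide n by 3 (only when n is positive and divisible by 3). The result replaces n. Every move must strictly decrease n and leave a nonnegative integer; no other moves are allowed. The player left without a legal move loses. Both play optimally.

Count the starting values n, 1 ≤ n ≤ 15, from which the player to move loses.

7

Work bottom-up. With no move the player to move loses. Otherwise the position is W if at least one move leads to an L position for the opponent, and L if every move leads to a W.
n=0: no move → L
n=1: can move to 0, which is L ⇒ W
n=2: the only move is to 1(W), a W ⇒ L
n=3: can move to 2, which is L ⇒ W
n=4: the only move is to 3(W), a W ⇒ L
n=5: can move to 4, which is L ⇒ W
n=6: can move to 2, which is L ⇒ W
n=7: the only move is to 6(W), a W ⇒ L
n=8: can move to 7, which is L ⇒ W
n=9: moves to 3(W), 8(W); every one is W ⇒ L
n=10: can move to 9, which is L ⇒ W
n=11: the only move is to 10(W), a W ⇒ L
n=12: can move to 4, which is L ⇒ W
n=13: the only move is to 12(W), a W ⇒ L
n=14: can move to 13, which is L ⇒ W
n=15: moves to 5(W), 14(W); every one is W ⇒ L
L entries with 1 ≤ n ≤ 15 (n=0 is outside the asked range and is not counted): n = 2, 4, 7, 9, 11, 13, 15; that makes 7.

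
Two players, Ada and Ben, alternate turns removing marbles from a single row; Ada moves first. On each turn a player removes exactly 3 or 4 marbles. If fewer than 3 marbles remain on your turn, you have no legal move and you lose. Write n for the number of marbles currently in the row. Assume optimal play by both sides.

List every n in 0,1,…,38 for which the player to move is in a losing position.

0, 1, 2, 7, 8, 9, 14, 15, 16, 21, 22, 23, 28, 29, 30, 35, 36, 37

Positions with no move are L. A position that does have a move is losing for the player to move precisely when every available move leads to a winning position for the opponent. Fill in the labels:
n=0: no move → L
n=1: no move → L
n=2: no move → L
n=3: reaches L-position 0 → W
n=4: reaches L-position 1 → W
n=5: reaches L-position 2 → W
n=6: reaches L-position 2 → W
n=7: only reaches 4(W), 3(W), all W → L
n=8: only reaches 5(W), 4(W), all W → L
n=9: only reaches 6(W), 5(W), all W → L
n=10: reaches L-position 7 → W
n=11: reaches L-position 8 → W
n=12: reaches L-position 9 → W
n=13: reaches L-position 9 → W
n=14: only reaches 11(W), 10(W), all W → L
n=15: only reaches 12(W), 11(W), all W → L
n=16: only reaches 13(W), 12(W), all W → L
n=17: reaches L-position 14 → W
n=18: reaches L-position 15 → W
n=19: reaches L-position 16 → W
n=20: reaches L-position 16 → W
n=21: only reaches 18(W), 17(W), all W → L
n=22: only reaches 19(W), 18(W), all W → L
n=23: only reaches 20(W), 19(W), all W → L
n=24: reaches L-position 21 → W
n=25: reaches L-position 22 → W
n=26: reaches L-position 23 → W
n=27: reaches L-position 23 → W
n=28: only reaches 25(W), 24(W), all W → L
n=29: only reaches 26(W), 25(W), all W → L
n=30: only reaches 27(W), 26(W), all W → L
n=31: reaches L-position 28 → W
n=32: reaches L-position 29 → W
n=33: reaches L-position 30 → W
n=34: reaches L-position 30 → W
n=35: only reaches 32(W), 31(W), all W → L
n=36: only reaches 33(W), 32(W), all W → L
n=37: only reaches 34(W), 33(W), all W → L
n=38: reaches L-position 35 → W
The losing starting values of n are exactly the entries labelled L in this table (18 of them).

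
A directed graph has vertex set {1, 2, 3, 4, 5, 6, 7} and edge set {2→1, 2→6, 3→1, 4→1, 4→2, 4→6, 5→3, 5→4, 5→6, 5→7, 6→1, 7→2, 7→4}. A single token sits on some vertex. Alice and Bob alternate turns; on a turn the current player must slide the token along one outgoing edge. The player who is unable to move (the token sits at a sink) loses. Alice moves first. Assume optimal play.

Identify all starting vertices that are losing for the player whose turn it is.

Positions with no move are L. A position that does have a move is losing for the player to move precisely when every available move leads to a winning position for the opponent. Fill in the labels:
Every edge goes from a vertex to one that appears earlier in the order 1, 6, 2, 4, 3, 7, 5, so processing vertices in that order labels each vertex after all of its successors.
1: no outgoing edge → L
6: →1(L), so W
2: →1(L), so W
4: →1(L), so W
3: →1(L), so W
7: →4(W), 2(W) — all W, so L
5: →7(L), so W
The losing starting vertices are exactly the entries labelled L in this table (2 of them).

1, 7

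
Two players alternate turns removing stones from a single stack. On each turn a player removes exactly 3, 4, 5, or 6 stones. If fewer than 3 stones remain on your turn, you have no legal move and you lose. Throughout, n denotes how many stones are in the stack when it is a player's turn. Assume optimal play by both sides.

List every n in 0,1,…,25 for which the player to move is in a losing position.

0, 1, 2, 9, 10, 11, 18, 19, 20

Use the standard recursion: the mover loses at a terminal position; elsewhere, the mover wins exactly when some move hands the opponent an L position.
n=0: no move → L
n=1: no move → L
n=2: no move → L
n=3: reaches L-position 0 → W
n=4: reaches L-position 1 → W
n=5: reaches L-position 2 → W
n=6: reaches L-position 2 → W
n=7: reaches L-position 2 → W
n=8: reaches L-position 2 → W
n=9: only reaches 6(W), 5(W), 4(W), 3(W), all W → L
n=10: only reaches 7(W), 6(W), 5(W), 4(W), all W → L
n=11: only reaches 8(W), 7(W), 6(W), 5(W), all W → L
n=12: reaches L-position 9 → W
n=13: reaches L-position 10 → W
n=14: reaches L-position 11 → W
n=15: reaches L-position 11 → W
n=16: reaches L-position 11 → W
n=17: reaches L-position 11 → W
n=18: only reaches 15(W), 14(W), 13(W), 12(W), all W → L
n=19: only reaches 16(W), 15(W), 14(W), 13(W), all W → L
n=20: only reaches 17(W), 16(W), 15(W), 14(W), all W → L
n=21: reaches L-position 18 → W
n=22: reaches L-position 19 → W
n=23: reaches L-position 20 → W
n=24: reaches L-position 20 → W
n=25: reaches L-position 20 → W
Reading off the rows marked L gives the requested list; there are 9 such values of n.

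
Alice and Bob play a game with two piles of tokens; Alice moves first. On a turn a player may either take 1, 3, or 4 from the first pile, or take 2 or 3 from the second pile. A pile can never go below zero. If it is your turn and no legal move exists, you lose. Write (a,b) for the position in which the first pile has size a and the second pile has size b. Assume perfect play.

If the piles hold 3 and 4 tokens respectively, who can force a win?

Build the W/L table. Terminal = L. A non-terminal position is W if it has a move to some L; otherwise it is L.
No move ever increases a pile, so every position that can arise here has a ≤ 3 and b ≤ 4; it is enough to label the cells with 0 ≤ a ≤ 3 and 0 ≤ b ≤ 4.
Every move lowers a or b (never raises either), so fill the grid row by row in increasing a, and left to right within a row: each cell's successors are then already labelled.
      b=0  b=1  b=2  b=3  b=4
a=0:    L    L    W    W    W
a=1:    W    W    L    L    W
a=2:    L    L    W    W    W
a=3:    W    W    L    L    W
Cells with no legal move (terminal, hence L): (0,0), (0,1).
The remaining L cells, each justified by listing all of its moves:
(1,2): moves to (0,2)(W), (1,0)(W); every one is W ⇒ L
(1,3): moves to (0,3)(W), (1,1)(W), (1,0)(W); every one is W ⇒ L
(2,0): the only move is to (1,0)(W), a W ⇒ L
(2,1): the only move is to (1,1)(W), a W ⇒ L
(3,2): moves to (2,2)(W), (0,2)(W), (3,0)(W); every one is W ⇒ L
(3,3): moves to (2,3)(W), (0,3)(W), (3,1)(W), (3,0)(W); every one is W ⇒ L
Every other cell has at least one move into one of the L cells above, so it is W.
From (3,4) Alice can move to (3,2), reaching an L position.

Alice wins.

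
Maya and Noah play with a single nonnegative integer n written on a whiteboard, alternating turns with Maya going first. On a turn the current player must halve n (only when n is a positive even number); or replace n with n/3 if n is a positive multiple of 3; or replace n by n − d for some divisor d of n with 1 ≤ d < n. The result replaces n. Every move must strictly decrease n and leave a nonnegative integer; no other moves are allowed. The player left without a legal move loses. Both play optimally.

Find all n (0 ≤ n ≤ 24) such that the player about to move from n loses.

Use the standard recursion: the mover loses at a terminal position; elsewhere, the mover wins exactly when some move hands the opponent an L position.
n=0: no move → L
n=1: no move → L
n=2: reaches L-position 1 → W
n=3: reaches L-position 1 → W
n=4: only reaches 2(W), 3(W), all W → L
n=5: reaches L-position 4 → W
n=6: reaches L-position 4 → W
n=7: only reaches 6(W), which is W → L
n=8: reaches L-position 4 → W
n=9: only reaches 3(W), 6(W), 8(W), all W → L
n=10: reaches L-position 9 → W
n=11: only reaches 10(W), which is W → L
n=12: reaches L-position 4 → W
n=13: only reaches 12(W), which is W → L
n=14: reaches L-position 7 → W
n=15: only reaches 5(W), 10(W), 12(W), 14(W), all W → L
n=16: reaches L-position 15 → W
n=17: only reaches 16(W), which is W → L
n=18: reaches L-position 9 → W
n=19: only reaches 18(W), which is W → L
n=20: reaches L-position 15 → W
n=21: reaches L-position 7 → W
n=22: reaches L-position 11 → W
n=23: only reaches 22(W), which is W → L
n=24: reaches L-position 23 → W
Reading off the rows marked L gives the requested list; there are 11 such values of n.

0, 1, 4, 7, 9, 11, 13, 15, 17, 19, 23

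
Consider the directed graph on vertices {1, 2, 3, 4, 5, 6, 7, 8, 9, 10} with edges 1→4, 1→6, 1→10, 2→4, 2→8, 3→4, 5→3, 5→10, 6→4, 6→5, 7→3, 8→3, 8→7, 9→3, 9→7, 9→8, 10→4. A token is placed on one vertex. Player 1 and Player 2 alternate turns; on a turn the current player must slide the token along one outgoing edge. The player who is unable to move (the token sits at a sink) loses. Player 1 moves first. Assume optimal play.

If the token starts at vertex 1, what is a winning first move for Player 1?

Move to 4.

Use the standard recursion: the mover loses at a terminal position; elsewhere, the mover wins exactly when some move hands the opponent an L position.
Every edge goes from a vertex to one that appears earlier in the order 4, 10, 3, 7, 5, 8, 9, 2, 6, 1, so processing vertices in that order labels each vertex after all of its successors.
4: no outgoing edge → L
10: →4(L), so W
3: →4(L), so W
7: →3(W) only, which is W, so L
5: →3(W), 10(W) — all W, so L
8: →7(L), so W
9: →7(L), so W
2: →4(L), so W
6: →5(L), so W
1: →4(L), so W
From 1, the L positions reachable in one move are: 4.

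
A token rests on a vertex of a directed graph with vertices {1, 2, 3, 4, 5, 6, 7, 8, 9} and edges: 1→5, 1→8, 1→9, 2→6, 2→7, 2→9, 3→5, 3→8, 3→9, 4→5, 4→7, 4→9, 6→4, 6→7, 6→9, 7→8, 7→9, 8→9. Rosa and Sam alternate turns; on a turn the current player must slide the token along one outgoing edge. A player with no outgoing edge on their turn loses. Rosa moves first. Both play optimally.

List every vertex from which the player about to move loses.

5, 9

Classify positions by backward induction: terminal positions (no move available) are L. From any other position, the mover wins iff some move reaches an L.
Every edge goes from a vertex to one that appears earlier in the order 5, 9, 8, 7, 4, 6, 2, 3, 1, so processing vertices in that order labels each vertex after all of its successors.
5: no outgoing edge → L
9: no outgoing edge → L
8: can move to 9, which is L ⇒ W
7: can move to 9, which is L ⇒ W
4: can move to 9, which is L ⇒ W
6: can move to 9, which is L ⇒ W
2: can move to 9, which is L ⇒ W
3: can move to 9, which is L ⇒ W
1: can move to 9, which is L ⇒ W
Reading off the rows marked L gives the requested list; there are 2 such vertices.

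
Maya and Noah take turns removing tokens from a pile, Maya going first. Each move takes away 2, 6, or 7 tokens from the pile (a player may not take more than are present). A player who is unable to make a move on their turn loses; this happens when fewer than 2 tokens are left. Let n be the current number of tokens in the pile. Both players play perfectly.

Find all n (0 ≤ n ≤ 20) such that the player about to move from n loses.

Work bottom-up. With no move the player to move loses. Otherwise the position is W if at least one move leads to an L position for the opponent, and L if every move leads to a W.
n=0: no move → L
n=1: no move → L
n=2: reaches L-position 0 → W
n=3: reaches L-position 1 → W
n=4: only reaches 2(W), which is W → L
n=5: only reaches 3(W), which is W → L
n=6: reaches L-position 4 → W
n=7: reaches L-position 5 → W
n=8: reaches L-position 1 → W
n=9: only reaches 7(W), 3(W), 2(W), all W → L
n=10: reaches L-position 4 → W
n=11: reaches L-position 9 → W
n=12: reaches L-position 5 → W
n=13: only reaches 11(W), 7(W), 6(W), all W → L
n=14: only reaches 12(W), 8(W), 7(W), all W → L
n=15: reaches L-position 13 → W
n=16: reaches L-position 14 → W
n=17: only reaches 15(W), 11(W), 10(W), all W → L
n=18: only reaches 16(W), 12(W), 11(W), all W → L
n=19: reaches L-position 17 → W
n=20: reaches L-position 18 → W
The losing starting values of n are exactly the entries labelled L in this table (9 of them).

0, 1, 4, 5, 9, 13, 14, 17, 18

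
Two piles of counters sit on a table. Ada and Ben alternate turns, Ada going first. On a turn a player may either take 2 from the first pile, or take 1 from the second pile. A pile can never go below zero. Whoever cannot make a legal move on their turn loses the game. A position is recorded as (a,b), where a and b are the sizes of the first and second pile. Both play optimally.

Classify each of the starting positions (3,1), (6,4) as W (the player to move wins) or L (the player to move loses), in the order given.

Classify positions by backward induction: terminal positions (no move available) are L. From any other position, the mover wins iff some move reaches an L.
No move ever increases a pile, so every position that can arise here has a ≤ 6 and b ≤ 4; it is enough to label the cells with 0 ≤ a ≤ 6 and 0 ≤ b ≤ 4.
Every move lowers a or b (never raises either), so fill the grid row by row in increasing a, and left to right within a row: each cell's successors are then already labelled.
      b=0  b=1  b=2  b=3  b=4
a=0:    L    W    L    W    L
a=1:    L    W    L    W    L
a=2:    W    L    W    L    W
a=3:    W    L    W    L    W
a=4:    L    W    L    W    L
a=5:    L    W    L    W    L
a=6:    W    L    W    L    W
Cells with no legal move (terminal, hence L): (0,0), (1,0).
The remaining L cells, each justified by listing all of its moves:
(0,2): L (sole option (0,1)(W) is W)
(0,4): L (sole option (0,3)(W) is W)
(1,2): L (sole option (1,1)(W) is W)
(1,4): L (sole option (1,3)(W) is W)
(2,1): L (options (0,1)(W), (2,0)(W) are all W)
(2,3): L (options (0,3)(W), (2,2)(W) are all W)
(3,1): L (options (1,1)(W), (3,0)(W) are all W)
(3,3): L (options (1,3)(W), (3,2)(W) are all W)
(4,0): L (sole option (2,0)(W) is W)
(4,2): L (options (2,2)(W), (4,1)(W) are all W)
(4,4): L (options (2,4)(W), (4,3)(W) are all W)
(5,0): L (sole option (3,0)(W) is W)
(5,2): L (options (3,2)(W), (5,1)(W) are all W)
(5,4): L (options (3,4)(W), (5,3)(W) are all W)
(6,1): L (options (4,1)(W), (6,0)(W) are all W)
(6,3): L (options (4,3)(W), (6,2)(W) are all W)
Every other cell has at least one move into one of the L cells above, so it is W.
(3,1): one of the L cells justified above, so L
(6,4): the move to (4,4) reaches an L cell, so W

(3,1): L, (6,4): W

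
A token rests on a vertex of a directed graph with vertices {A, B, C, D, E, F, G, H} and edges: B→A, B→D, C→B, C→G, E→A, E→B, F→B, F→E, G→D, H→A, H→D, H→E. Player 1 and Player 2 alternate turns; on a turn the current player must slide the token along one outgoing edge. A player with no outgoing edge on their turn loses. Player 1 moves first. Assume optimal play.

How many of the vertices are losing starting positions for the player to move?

Compute win/loss labels from the base case upward. A position with no move is L. Any other position is W if it can reach an L in one move, else L.
Every edge goes from a vertex to one that appears earlier in the order A, D, B, E, H, G, C, F, so processing vertices in that order labels each vertex after all of its successors.
A: no outgoing edge → L
D: no outgoing edge → L
B: can move to D, which is L ⇒ W
E: can move to A, which is L ⇒ W
H: can move to D, which is L ⇒ W
G: can move to D, which is L ⇒ W
C: moves to G(W), B(W); every one is W ⇒ L
F: moves to E(W), B(W); every one is W ⇒ L
The L vertices are A, C, D, F; that is 4 in all.

4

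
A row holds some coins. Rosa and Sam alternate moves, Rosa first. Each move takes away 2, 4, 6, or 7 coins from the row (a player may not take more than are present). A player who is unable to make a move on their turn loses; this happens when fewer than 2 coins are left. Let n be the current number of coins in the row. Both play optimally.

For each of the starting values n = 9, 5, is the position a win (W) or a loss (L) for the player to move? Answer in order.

Build the W/L table. Terminal = L. A non-terminal position is W if it has a move to some L; otherwise it is L.
n=0: no move → L
n=1: no move → L
n=2: can move to 0, which is L ⇒ W
n=3: can move to 1, which is L ⇒ W
n=4: can move to 0, which is L ⇒ W
n=5: can move to 1, which is L ⇒ W
n=6: can move to 0, which is L ⇒ W
n=7: can move to 1, which is L ⇒ W
n=8: can move to 1, which is L ⇒ W
n=9: moves to 7(W), 5(W), 3(W), 2(W); every one is W ⇒ L

9: L, 5: W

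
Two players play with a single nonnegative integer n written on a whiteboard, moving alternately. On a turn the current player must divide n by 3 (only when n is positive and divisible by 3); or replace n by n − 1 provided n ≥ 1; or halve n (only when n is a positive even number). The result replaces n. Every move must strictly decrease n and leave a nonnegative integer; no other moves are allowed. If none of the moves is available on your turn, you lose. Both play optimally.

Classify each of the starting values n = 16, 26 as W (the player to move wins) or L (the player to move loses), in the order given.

Classify positions by backward induction: terminal positions (no move available) are L. From any other position, the mover wins iff some move reaches an L.
n=0: no move → L
n=1: →0(L), so W
n=2: →1(W) only, which is W, so L
n=3: →2(L), so W
n=4: →2(L), so W
n=5: →4(W) only, which is W, so L
n=6: →2(L), so W
n=7: →6(W) only, which is W, so L
n=8: →7(L), so W
n=9: →3(W), 8(W) — all W, so L
n=10: →5(L), so W
n=11: →10(W) only, which is W, so L
n=12: →11(L), so W
n=13: →12(W) only, which is W, so L
n=14: →7(L), so W
n=15: →5(L), so W
n=16: →8(W), 15(W) — all W, so L
n=17: →16(L), so W
n=18: →9(L), so W
n=19: →18(W) only, which is W, so L
n=20: →19(L), so W
n=21: →7(L), so W
n=22: →11(L), so W
n=23: →22(W) only, which is W, so L
n=24: →23(L), so W
n=25: →24(W) only, which is W, so L
n=26: →13(L), so W

16: L, 26: W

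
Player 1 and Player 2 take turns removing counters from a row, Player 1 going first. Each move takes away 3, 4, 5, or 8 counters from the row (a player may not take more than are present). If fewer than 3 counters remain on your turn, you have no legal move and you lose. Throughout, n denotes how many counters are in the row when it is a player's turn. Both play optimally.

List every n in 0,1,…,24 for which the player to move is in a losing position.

Positions with no move are L. A position that does have a move is losing for the player to move precisely when every available move leads to a winning position for the opponent. Fill in the labels:
n=0: no move → L
n=1: no move → L
n=2: no move → L
n=3: reaches L-position 0 → W
n=4: reaches L-position 1 → W
n=5: reaches L-position 2 → W
n=6: reaches L-position 2 → W
n=7: reaches L-position 2 → W
n=8: reaches L-position 0 → W
n=9: reaches L-position 1 → W
n=10: reaches L-position 2 → W
n=11: only reaches 8(W), 7(W), 6(W), 3(W), all W → L
n=12: only reaches 9(W), 8(W), 7(W), 4(W), all W → L
n=13: only reaches 10(W), 9(W), 8(W), 5(W), all W → L
n=14: reaches L-position 11 → W
n=15: reaches L-position 12 → W
n=16: reaches L-position 13 → W
n=17: reaches L-position 13 → W
n=18: reaches L-position 13 → W
n=19: reaches L-position 11 → W
n=20: reaches L-position 12 → W
n=21: reaches L-position 13 → W
n=22: only reaches 19(W), 18(W), 17(W), 14(W), all W → L
n=23: only reaches 20(W), 19(W), 18(W), 15(W), all W → L
n=24: only reaches 21(W), 20(W), 19(W), 16(W), all W → L
Reading off the rows marked L gives the requested list; there are 9 such values of n.

0, 1, 2, 11, 12, 13, 22, 23, 24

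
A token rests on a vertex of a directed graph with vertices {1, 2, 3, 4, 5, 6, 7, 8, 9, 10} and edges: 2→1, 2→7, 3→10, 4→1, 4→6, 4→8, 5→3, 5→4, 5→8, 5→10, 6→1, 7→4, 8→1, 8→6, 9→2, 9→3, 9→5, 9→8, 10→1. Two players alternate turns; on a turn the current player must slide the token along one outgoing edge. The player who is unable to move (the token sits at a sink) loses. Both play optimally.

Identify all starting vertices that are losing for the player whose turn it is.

Positions with no move are L. A position that does have a move is losing for the player to move precisely when every available move leads to a winning position for the opponent. Fill in the labels:
Every edge goes from a vertex to one that appears earlier in the order 1, 6, 8, 4, 10, 7, 3, 2, 5, 9, so processing vertices in that order labels each vertex after all of its successors.
1: no outgoing edge → L
6: W (go to 1, an L position)
8: W (go to 1, an L position)
4: W (go to 1, an L position)
10: W (go to 1, an L position)
7: L (sole option 4(W) is W)
3: L (sole option 10(W) is W)
2: W (go to 7, an L position)
5: W (go to 3, an L position)
9: W (go to 3, an L position)
The losing starting vertices are exactly the entries labelled L in this table (3 of them).

1, 3, 7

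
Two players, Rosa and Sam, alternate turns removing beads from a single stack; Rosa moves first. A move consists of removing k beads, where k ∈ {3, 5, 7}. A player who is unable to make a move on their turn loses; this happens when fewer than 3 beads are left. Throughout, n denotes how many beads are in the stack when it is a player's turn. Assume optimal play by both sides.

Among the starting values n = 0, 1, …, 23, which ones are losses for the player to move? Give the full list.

Use the standard recursion: the mover loses at a terminal position; elsewhere, the mover wins exactly when some move hands the opponent an L position.
n=0: no move → L
n=1: no move → L
n=2: no move → L
n=3: W (go to 0, an L position)
n=4: W (go to 1, an L position)
n=5: W (go to 2, an L position)
n=6: W (go to 1, an L position)
n=7: W (go to 2, an L position)
n=8: W (go to 1, an L position)
n=9: W (go to 2, an L position)
n=10: L (options 7(W), 5(W), 3(W) are all W)
n=11: L (options 8(W), 6(W), 4(W) are all W)
n=12: L (options 9(W), 7(W), 5(W) are all W)
n=13: W (go to 10, an L position)
n=14: W (go to 11, an L position)
n=15: W (go to 12, an L position)
n=16: W (go to 11, an L position)
n=17: W (go to 12, an L position)
n=18: W (go to 11, an L position)
n=19: W (go to 12, an L position)
n=20: L (options 17(W), 15(W), 13(W) are all W)
n=21: L (options 18(W), 16(W), 14(W) are all W)
n=22: L (options 19(W), 17(W), 15(W) are all W)
n=23: W (go to 20, an L position)
The losing starting values of n are exactly the entries labelled L in this table (9 of them).

0, 1, 2, 10, 11, 12, 20, 21, 22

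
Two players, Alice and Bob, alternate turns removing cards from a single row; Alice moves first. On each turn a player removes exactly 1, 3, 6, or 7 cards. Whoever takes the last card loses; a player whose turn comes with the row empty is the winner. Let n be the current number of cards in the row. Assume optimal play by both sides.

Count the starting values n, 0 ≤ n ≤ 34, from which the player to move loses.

9

Use the standard recursion: the mover wins at a terminal position; elsewhere, the mover wins exactly when some move hands the opponent an L position.
n=0: no move; the opponent has just taken the last card and therefore loses → W
n=1: →0(W) only, which is W, so L
n=2: →1(L), so W
n=3: →2(W), 0(W) — all W, so L
n=4: →3(L), so W
n=5: →4(W), 2(W) — all W, so L
n=6: →5(L), so W
n=7: →1(L), so W
n=8: →5(L), so W
n=9: →3(L), so W
n=10: →3(L), so W
n=11: →5(L), so W
n=12: →5(L), so W
n=13: →12(W), 10(W), 7(W), 6(W) — all W, so L
n=14: →13(L), so W
n=15: →14(W), 12(W), 9(W), 8(W) — all W, so L
n=16: →15(L), so W
n=17: →16(W), 14(W), 11(W), 10(W) — all W, so L
n=18: →17(L), so W
n=19: →13(L), so W
n=20: →17(L), so W
n=21: →15(L), so W
n=22: →15(L), so W
n=23: →17(L), so W
n=24: →17(L), so W
n=25: →24(W), 22(W), 19(W), 18(W) — all W, so L
n=26: →25(L), so W
n=27: →26(W), 24(W), 21(W), 20(W) — all W, so L
n=28: →27(L), so W
n=29: →28(W), 26(W), 23(W), 22(W) — all W, so L
n=30: →29(L), so W
n=31: →25(L), so W
n=32: →29(L), so W
n=33: →27(L), so W
n=34: →27(L), so W
L entries with 0 ≤ n ≤ 34: n = 1, 3, 5, 13, 15, 17, 25, 27, 29; that makes 9.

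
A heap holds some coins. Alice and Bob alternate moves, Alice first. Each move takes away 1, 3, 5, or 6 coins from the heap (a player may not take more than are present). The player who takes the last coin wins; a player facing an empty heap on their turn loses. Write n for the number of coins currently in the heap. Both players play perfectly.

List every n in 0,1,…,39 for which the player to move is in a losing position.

Label each position W (a win for the player to move) or L (a loss). A position with no legal move is L; any other position is W exactly when some move reaches an L, and L when every move reaches a W.
n=0: no move → L
n=1: can move to 0, which is L ⇒ W
n=2: the only move is to 1(W), a W ⇒ L
n=3: can move to 2, which is L ⇒ W
n=4: moves to 3(W), 1(W); every one is W ⇒ L
n=5: can move to 4, which is L ⇒ W
n=6: can move to 0, which is L ⇒ W
n=7: can move to 4, which is L ⇒ W
n=8: can move to 2, which is L ⇒ W
n=9: can move to 4, which is L ⇒ W
n=10: can move to 4, which is L ⇒ W
n=11: moves to 10(W), 8(W), 6(W), 5(W); every one is W ⇒ L
n=12: can move to 11, which is L ⇒ W
n=13: moves to 12(W), 10(W), 8(W), 7(W); every one is W ⇒ L
n=14: can move to 13, which is L ⇒ W
n=15: moves to 14(W), 12(W), 10(W), 9(W); every one is W ⇒ L
n=16: can move to 15, which is L ⇒ W
n=17: can move to 11, which is L ⇒ W
n=18: can move to 15, which is L ⇒ W
n=19: can move to 13, which is L ⇒ W
n=20: can move to 15, which is L ⇒ W
n=21: can move to 15, which is L ⇒ W
n=22: moves to 21(W), 19(W), 17(W), 16(W); every one is W ⇒ L
n=23: can move to 22, which is L ⇒ W
n=24: moves to 23(W), 21(W), 19(W), 18(W); every one is W ⇒ L
n=25: can move to 24, which is L ⇒ W
n=26: moves to 25(W), 23(W), 21(W), 20(W); every one is W ⇒ L
n=27: can move to 26, which is L ⇒ W
n=28: can move to 22, which is L ⇒ W
n=29: can move to 26, which is L ⇒ W
n=30: can move to 24, which is L ⇒ W
n=31: can move to 26, which is L ⇒ W
n=32: can move to 26, which is L ⇒ W
n=33: moves to 32(W), 30(W), 28(W), 27(W); every one is W ⇒ L
n=34: can move to 33, which is L ⇒ W
n=35: moves to 34(W), 32(W), 30(W), 29(W); every one is W ⇒ L
n=36: can move to 35, which is L ⇒ W
n=37: moves to 36(W), 34(W), 32(W), 31(W); every one is W ⇒ L
n=38: can move to 37, which is L ⇒ W
n=39: can move to 33, which is L ⇒ W
The losing starting values of n are exactly the entries labelled L in this table (12 of them).

0, 2, 4, 11, 13, 15, 22, 24, 26, 33, 35, 37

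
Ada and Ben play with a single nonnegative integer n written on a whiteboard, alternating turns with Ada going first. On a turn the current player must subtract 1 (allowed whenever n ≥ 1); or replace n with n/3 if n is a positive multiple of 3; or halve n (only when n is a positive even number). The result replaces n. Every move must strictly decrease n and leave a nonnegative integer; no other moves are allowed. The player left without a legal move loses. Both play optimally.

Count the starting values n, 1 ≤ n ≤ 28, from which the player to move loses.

11

Compute win/loss labels from the base case upward. A position with no move is L. Any other position is W if it can reach an L in one move, else L.
n=0: no move → L
n=1: W (go to 0, an L position)
n=2: L (sole option 1(W) is W)
n=3: W (go to 2, an L position)
n=4: W (go to 2, an L position)
n=5: L (sole option 4(W) is W)
n=6: W (go to 2, an L position)
n=7: L (sole option 6(W) is W)
n=8: W (go to 7, an L position)
n=9: L (options 3(W), 8(W) are all W)
n=10: W (go to 5, an L position)
n=11: L (sole option 10(W) is W)
n=12: W (go to 11, an L position)
n=13: L (sole option 12(W) is W)
n=14: W (go to 7, an L position)
n=15: W (go to 5, an L position)
n=16: L (options 8(W), 15(W) are all W)
n=17: W (go to 16, an L position)
n=18: W (go to 9, an L position)
n=19: L (sole option 18(W) is W)
n=20: W (go to 19, an L position)
n=21: W (go to 7, an L position)
n=22: W (go to 11, an L position)
n=23: L (sole option 22(W) is W)
n=24: W (go to 23, an L position)
n=25: L (sole option 24(W) is W)
n=26: W (go to 13, an L position)
n=27: W (go to 9, an L position)
n=28: L (options 14(W), 27(W) are all W)
L entries with 1 ≤ n ≤ 28 (n=0 is outside the asked range and is not counted): n = 2, 5, 7, 9, 11, 13, 16, 19, 23, 25, 28; that makes 11.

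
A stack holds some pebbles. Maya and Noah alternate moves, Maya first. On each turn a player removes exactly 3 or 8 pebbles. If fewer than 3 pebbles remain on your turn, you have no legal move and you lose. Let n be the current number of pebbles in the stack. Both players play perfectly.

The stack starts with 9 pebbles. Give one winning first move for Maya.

Remove 3, leaving 6.

Compute win/loss labels from the base case upward. A position with no move is L. Any other position is W if it can reach an L in one move, else L.
n=0: no move → L
n=1: no move → L
n=2: no move → L
n=3: →0(L), so W
n=4: →1(L), so W
n=5: →2(L), so W
n=6: →3(W) only, which is W, so L
n=7: →4(W) only, which is W, so L
n=8: →0(L), so W
n=9: →6(L), so W
From 9, the L positions reachable in one move are: 6, 1. Any move reaching one of these is winning.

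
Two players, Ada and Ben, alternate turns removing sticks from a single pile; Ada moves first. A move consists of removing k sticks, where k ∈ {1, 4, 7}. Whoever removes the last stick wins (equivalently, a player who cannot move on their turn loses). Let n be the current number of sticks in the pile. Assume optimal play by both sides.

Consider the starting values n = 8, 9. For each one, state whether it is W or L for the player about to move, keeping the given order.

8: L, 9: W

Build the W/L table. Terminal = L. A non-terminal position is W if it has a move to some L; otherwise it is L.
n=0: no move → L
n=1: →0(L), so W
n=2: →1(W) only, which is W, so L
n=3: →2(L), so W
n=4: →0(L), so W
n=5: →4(W), 1(W) — all W, so L
n=6: →5(L), so W
n=7: →0(L), so W
n=8: →7(W), 4(W), 1(W) — all W, so L
n=9: →8(L), so W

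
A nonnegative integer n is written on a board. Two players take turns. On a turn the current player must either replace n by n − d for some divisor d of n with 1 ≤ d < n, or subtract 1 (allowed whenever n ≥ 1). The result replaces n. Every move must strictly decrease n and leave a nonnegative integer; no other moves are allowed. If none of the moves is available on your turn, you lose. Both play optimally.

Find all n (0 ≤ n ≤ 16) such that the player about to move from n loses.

0, 2, 5, 7, 9, 11, 13, 15

Build the W/L table. Terminal = L. A non-terminal position is W if it has a move to some L; otherwise it is L.
n=0: no move → L
n=1: reaches L-position 0 → W
n=2: only reaches 1(W), which is W → L
n=3: reaches L-position 2 → W
n=4: reaches L-position 2 → W
n=5: only reaches 4(W), which is W → L
n=6: reaches L-position 5 → W
n=7: only reaches 6(W), which is W → L
n=8: reaches L-position 7 → W
n=9: only reaches 6(W), 8(W), all W → L
n=10: reaches L-position 5 → W
n=11: only reaches 10(W), which is W → L
n=12: reaches L-position 9 → W
n=13: only reaches 12(W), which is W → L
n=14: reaches L-position 7 → W
n=15: only reaches 10(W), 12(W), 14(W), all W → L
n=16: reaches L-position 15 → W
The losing starting values of n are exactly the entries labelled L in this table (8 of them).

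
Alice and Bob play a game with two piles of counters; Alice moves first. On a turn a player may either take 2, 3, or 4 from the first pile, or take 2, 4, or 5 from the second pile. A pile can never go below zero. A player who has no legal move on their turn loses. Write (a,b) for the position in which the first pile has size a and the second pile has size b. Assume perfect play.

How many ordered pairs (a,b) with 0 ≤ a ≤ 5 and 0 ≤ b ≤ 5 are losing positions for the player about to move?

Compute win/loss labels from the base case upward. A position with no move is L. Any other position is W if it can reach an L in one move, else L.
Every move lowers a or b (never raises either), so fill the grid row by row in increasing a, and left to right within a row: each cell's successors are then already labelled.
      b=0  b=1  b=2  b=3  b=4  b=5
a=0:    L    L    W    W    W    W
a=1:    L    L    W    W    W    W
a=2:    W    W    L    L    W    W
a=3:    W    W    L    L    W    W
a=4:    W    W    W    W    L    L
a=5:    W    W    W    W    L    L
Cells with no legal move (terminal, hence L): (0,0), (0,1), (1,0), (1,1).
The remaining L cells, each justified by listing all of its moves:
(2,2): L (options (0,2)(W), (2,0)(W) are all W)
(2,3): L (options (0,3)(W), (2,1)(W) are all W)
(3,2): L (options (1,2)(W), (0,2)(W), (3,0)(W) are all W)
(3,3): L (options (1,3)(W), (0,3)(W), (3,1)(W) are all W)
(4,4): L (options (2,4)(W), (1,4)(W), (0,4)(W), (4,2)(W), (4,0)(W) are all W)
(4,5): L (options (2,5)(W), (1,5)(W), (0,5)(W), (4,3)(W), (4,1)(W), (4,0)(W) are all W)
(5,4): L (options (3,4)(W), (2,4)(W), (1,4)(W), (5,2)(W), (5,0)(W) are all W)
(5,5): L (options (3,5)(W), (2,5)(W), (1,5)(W), (5,3)(W), (5,1)(W), (5,0)(W) are all W)
Every other cell has at least one move into one of the L cells above, so it is W.
L cells per row: a=0: 2, a=1: 2, a=2: 2, a=3: 2, a=4: 2, a=5: 2; total 12.

12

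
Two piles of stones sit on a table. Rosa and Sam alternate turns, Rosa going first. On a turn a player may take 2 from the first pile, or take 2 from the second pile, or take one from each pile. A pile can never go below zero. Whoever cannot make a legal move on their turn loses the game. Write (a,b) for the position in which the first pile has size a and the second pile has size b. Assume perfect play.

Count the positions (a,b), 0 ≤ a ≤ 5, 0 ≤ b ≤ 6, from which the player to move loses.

21

Use the standard recursion: the mover loses at a terminal position; elsewhere, the mover wins exactly when some move hands the opponent an L position.
Every move lowers a or b (never raises either), so fill the grid row by row in increasing a, and left to right within a row: each cell's successors are then already labelled.
      b=0  b=1  b=2  b=3  b=4  b=5  b=6
a=0:    L    L    W    W    L    L    W
a=1:    L    W    W    L    L    W    W
a=2:    W    W    L    L    W    W    L
a=3:    W    L    L    W    W    L    L
a=4:    L    L    W    W    L    L    W
a=5:    L    W    W    L    L    W    W
Cells with no legal move (terminal, hence L): (0,0), (0,1), (1,0).
The remaining L cells, each justified by listing all of its moves:
(0,4): L (sole option (0,2)(W) is W)
(0,5): L (sole option (0,3)(W) is W)
(1,3): L (options (1,1)(W), (0,2)(W) are all W)
(1,4): L (options (1,2)(W), (0,3)(W) are all W)
(2,2): L (options (0,2)(W), (2,0)(W), (1,1)(W) are all W)
(2,3): L (options (0,3)(W), (2,1)(W), (1,2)(W) are all W)
(2,6): L (options (0,6)(W), (2,4)(W), (1,5)(W) are all W)
(3,1): L (options (1,1)(W), (2,0)(W) are all W)
(3,2): L (options (1,2)(W), (3,0)(W), (2,1)(W) are all W)
(3,5): L (options (1,5)(W), (3,3)(W), (2,4)(W) are all W)
(3,6): L (options (1,6)(W), (3,4)(W), (2,5)(W) are all W)
(4,0): L (sole option (2,0)(W) is W)
(4,1): L (options (2,1)(W), (3,0)(W) are all W)
(4,4): L (options (2,4)(W), (4,2)(W), (3,3)(W) are all W)
(4,5): L (options (2,5)(W), (4,3)(W), (3,4)(W) are all W)
(5,0): L (sole option (3,0)(W) is W)
(5,3): L (options (3,3)(W), (5,1)(W), (4,2)(W) are all W)
(5,4): L (options (3,4)(W), (5,2)(W), (4,3)(W) are all W)
Every other cell has at least one move into one of the L cells above, so it is W.
L cells per row: a=0: 4, a=1: 3, a=2: 3, a=3: 4, a=4: 4, a=5: 3; total 21.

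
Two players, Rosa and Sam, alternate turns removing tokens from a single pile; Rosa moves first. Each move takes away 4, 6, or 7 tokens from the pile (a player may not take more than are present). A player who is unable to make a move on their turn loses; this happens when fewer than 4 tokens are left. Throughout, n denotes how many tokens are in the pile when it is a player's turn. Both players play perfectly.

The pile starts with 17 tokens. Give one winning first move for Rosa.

Remove 4, leaving 13.

Work bottom-up. With no move the player to move loses. Otherwise the position is W if at least one move leads to an L position for the opponent, and L if every move leads to a W.
n=0: no move → L
n=1: no move → L
n=2: no move → L
n=3: no move → L
n=4: reaches L-position 0 → W
n=5: reaches L-position 1 → W
n=6: reaches L-position 2 → W
n=7: reaches L-position 3 → W
n=8: reaches L-position 2 → W
n=9: reaches L-position 3 → W
n=10: reaches L-position 3 → W
n=11: only reaches 7(W), 5(W), 4(W), all W → L
n=12: only reaches 8(W), 6(W), 5(W), all W → L
n=13: only reaches 9(W), 7(W), 6(W), all W → L
n=14: only reaches 10(W), 8(W), 7(W), all W → L
n=15: reaches L-position 11 → W
n=16: reaches L-position 12 → W
n=17: reaches L-position 13 → W
From 17, the L positions reachable in one move are: 13, 11. Any move reaching one of these is winning.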